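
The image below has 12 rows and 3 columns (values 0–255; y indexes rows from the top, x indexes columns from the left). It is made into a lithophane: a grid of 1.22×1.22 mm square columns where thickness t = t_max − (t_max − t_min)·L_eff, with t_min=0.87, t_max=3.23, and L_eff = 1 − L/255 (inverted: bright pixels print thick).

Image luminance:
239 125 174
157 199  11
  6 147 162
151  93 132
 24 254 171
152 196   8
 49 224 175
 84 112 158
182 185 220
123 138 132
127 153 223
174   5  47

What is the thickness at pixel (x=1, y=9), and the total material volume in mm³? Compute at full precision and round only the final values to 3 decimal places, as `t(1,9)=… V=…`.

span = t_max - t_min = 3.23 - 0.87 = 2.360
L(1,9) = 138, L_eff = 1 - 138/255 = 0.458824 (inverted)
t(1,9) = 3.23 - 2.360·0.458824 = 2.147
Σt over all 12·3 pixels = 489473/6375 ≈ 76.7800784
V = pitch²·Σt = 1.22²·489473/6375 = 114.279

t(1,9)=2.147 V=114.279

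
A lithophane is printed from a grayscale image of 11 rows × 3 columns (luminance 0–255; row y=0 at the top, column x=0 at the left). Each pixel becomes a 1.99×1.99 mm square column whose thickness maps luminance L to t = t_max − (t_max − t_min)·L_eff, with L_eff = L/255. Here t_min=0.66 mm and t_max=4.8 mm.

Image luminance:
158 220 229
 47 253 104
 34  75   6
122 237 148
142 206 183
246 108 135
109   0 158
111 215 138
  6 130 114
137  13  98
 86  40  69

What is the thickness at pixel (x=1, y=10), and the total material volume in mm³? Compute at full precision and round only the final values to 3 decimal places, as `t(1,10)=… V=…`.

span = t_max - t_min = 4.8 - 0.66 = 4.140
L(1,10) = 40, L_eff = 40/255 = 0.156863
t(1,10) = 4.8 - 4.140·0.156863 = 4.151
Σt over all 11·3 pixels = 391887/4250 ≈ 92.2087059
V = pitch²·Σt = 1.99²·391887/4250 = 365.156

t(1,10)=4.151 V=365.156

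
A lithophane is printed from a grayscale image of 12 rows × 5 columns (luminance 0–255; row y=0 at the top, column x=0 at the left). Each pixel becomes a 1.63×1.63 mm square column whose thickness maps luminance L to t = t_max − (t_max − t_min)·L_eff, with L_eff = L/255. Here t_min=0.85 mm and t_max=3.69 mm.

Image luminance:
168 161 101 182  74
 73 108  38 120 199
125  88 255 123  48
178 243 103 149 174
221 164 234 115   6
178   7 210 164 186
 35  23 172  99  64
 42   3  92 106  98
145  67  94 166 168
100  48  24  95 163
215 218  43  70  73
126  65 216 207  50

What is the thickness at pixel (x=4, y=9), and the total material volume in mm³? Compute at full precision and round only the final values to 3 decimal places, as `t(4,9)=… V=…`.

t(4,9)=1.875 V=372.759

span = t_max - t_min = 3.69 - 0.85 = 2.840
L(4,9) = 163, L_eff = 163/255 = 0.639216
t(4,9) = 3.69 - 2.840·0.639216 = 1.875
Σt over all 12·5 pixels = 894403/6375 ≈ 140.2985098
V = pitch²·Σt = 1.63²·894403/6375 = 372.759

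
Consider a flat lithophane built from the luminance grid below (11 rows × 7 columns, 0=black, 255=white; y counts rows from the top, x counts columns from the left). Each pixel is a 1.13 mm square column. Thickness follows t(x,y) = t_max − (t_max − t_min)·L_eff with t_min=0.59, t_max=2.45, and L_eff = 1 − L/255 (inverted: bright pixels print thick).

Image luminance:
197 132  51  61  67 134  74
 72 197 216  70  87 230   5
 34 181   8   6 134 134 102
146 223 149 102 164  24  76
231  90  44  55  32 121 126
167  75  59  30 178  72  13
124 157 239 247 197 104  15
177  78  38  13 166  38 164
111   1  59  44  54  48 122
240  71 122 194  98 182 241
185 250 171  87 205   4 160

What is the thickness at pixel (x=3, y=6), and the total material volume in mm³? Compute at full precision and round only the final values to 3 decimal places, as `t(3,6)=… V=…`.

t(3,6)=2.392 V=139.739

span = t_max - t_min = 2.45 - 0.59 = 1.860
L(3,6) = 247, L_eff = 1 - 247/255 = 0.031373 (inverted)
t(3,6) = 2.45 - 1.860·0.031373 = 2.392
Σt over all 11·7 pixels = 186041/1700 ≈ 109.4358824
V = pitch²·Σt = 1.13²·186041/1700 = 139.739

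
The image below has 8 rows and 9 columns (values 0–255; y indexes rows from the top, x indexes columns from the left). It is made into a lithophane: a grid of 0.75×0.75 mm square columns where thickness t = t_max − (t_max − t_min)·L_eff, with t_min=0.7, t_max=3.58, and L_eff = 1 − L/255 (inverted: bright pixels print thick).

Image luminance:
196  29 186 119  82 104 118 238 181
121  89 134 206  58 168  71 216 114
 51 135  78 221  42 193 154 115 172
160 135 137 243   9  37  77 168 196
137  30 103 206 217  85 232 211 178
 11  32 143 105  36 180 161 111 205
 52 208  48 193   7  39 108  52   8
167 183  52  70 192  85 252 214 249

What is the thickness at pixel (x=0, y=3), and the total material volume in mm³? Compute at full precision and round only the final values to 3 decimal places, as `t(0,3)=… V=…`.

span = t_max - t_min = 3.58 - 0.7 = 2.880
L(0,3) = 160, L_eff = 1 - 160/255 = 0.372549 (inverted)
t(0,3) = 3.58 - 2.880·0.372549 = 2.507
Σt over all 8·9 pixels = 66132/425 ≈ 155.6047059
V = pitch²·Σt = 0.75²·66132/425 = 87.528

t(0,3)=2.507 V=87.528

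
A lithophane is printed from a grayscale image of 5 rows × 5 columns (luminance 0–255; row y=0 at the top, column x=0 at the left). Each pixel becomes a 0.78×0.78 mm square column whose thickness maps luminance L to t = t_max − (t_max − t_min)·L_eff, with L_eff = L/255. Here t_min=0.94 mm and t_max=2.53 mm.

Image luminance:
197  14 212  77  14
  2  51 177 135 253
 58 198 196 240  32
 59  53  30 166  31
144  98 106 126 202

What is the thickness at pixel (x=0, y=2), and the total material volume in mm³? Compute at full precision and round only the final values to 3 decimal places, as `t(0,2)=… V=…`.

t(0,2)=2.168 V=27.590

span = t_max - t_min = 2.53 - 0.94 = 1.590
L(0,2) = 58, L_eff = 58/255 = 0.227451
t(0,2) = 2.53 - 1.590·0.227451 = 2.168
Σt over all 5·5 pixels = 192731/4250 ≈ 45.3484706
V = pitch²·Σt = 0.78²·192731/4250 = 27.590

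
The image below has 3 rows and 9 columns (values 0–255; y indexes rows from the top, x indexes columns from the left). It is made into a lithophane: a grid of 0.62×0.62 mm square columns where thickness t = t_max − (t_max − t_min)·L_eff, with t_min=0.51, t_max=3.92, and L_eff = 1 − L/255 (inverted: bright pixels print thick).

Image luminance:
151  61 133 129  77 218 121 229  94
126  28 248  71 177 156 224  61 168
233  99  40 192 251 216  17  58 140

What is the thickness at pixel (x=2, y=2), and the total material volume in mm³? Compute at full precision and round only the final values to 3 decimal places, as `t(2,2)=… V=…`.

span = t_max - t_min = 3.92 - 0.51 = 3.410
L(2,2) = 40, L_eff = 1 - 40/255 = 0.843137 (inverted)
t(2,2) = 3.92 - 3.410·0.843137 = 1.045
Σt over all 3·9 pixels = 1618973/25500 ≈ 63.4891373
V = pitch²·Σt = 0.62²·1618973/25500 = 24.405

t(2,2)=1.045 V=24.405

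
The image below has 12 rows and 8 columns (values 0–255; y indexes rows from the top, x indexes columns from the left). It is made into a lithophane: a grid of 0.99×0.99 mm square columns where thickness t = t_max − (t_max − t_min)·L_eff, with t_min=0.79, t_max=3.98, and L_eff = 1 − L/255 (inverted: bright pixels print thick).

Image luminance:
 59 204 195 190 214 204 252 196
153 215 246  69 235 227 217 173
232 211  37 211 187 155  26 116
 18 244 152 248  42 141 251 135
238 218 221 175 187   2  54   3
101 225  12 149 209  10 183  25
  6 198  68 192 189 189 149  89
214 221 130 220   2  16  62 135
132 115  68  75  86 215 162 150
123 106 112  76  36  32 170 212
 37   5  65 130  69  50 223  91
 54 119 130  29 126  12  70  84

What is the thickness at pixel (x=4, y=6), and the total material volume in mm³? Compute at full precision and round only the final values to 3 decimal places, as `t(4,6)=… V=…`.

t(4,6)=3.154 V=230.179

span = t_max - t_min = 3.98 - 0.79 = 3.190
L(4,6) = 189, L_eff = 1 - 189/255 = 0.258824 (inverted)
t(4,6) = 3.98 - 3.190·0.258824 = 3.154
Σt over all 12·8 pixels = 1996243/8500 ≈ 234.8521176
V = pitch²·Σt = 0.99²·1996243/8500 = 230.179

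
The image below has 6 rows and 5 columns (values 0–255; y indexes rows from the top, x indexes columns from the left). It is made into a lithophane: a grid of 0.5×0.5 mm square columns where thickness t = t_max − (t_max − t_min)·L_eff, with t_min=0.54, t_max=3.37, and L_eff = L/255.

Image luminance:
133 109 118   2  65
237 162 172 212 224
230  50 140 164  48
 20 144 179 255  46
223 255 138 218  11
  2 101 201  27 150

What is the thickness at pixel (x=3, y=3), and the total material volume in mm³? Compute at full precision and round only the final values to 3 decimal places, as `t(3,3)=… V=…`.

t(3,3)=0.540 V=14.077

span = t_max - t_min = 3.37 - 0.54 = 2.830
L(3,3) = 255, L_eff = 255/255 = 1.000000
t(3,3) = 3.37 - 2.830·1.000000 = 0.540
Σt over all 6·5 pixels = 717931/12750 ≈ 56.3083137
V = pitch²·Σt = 0.5²·717931/12750 = 14.077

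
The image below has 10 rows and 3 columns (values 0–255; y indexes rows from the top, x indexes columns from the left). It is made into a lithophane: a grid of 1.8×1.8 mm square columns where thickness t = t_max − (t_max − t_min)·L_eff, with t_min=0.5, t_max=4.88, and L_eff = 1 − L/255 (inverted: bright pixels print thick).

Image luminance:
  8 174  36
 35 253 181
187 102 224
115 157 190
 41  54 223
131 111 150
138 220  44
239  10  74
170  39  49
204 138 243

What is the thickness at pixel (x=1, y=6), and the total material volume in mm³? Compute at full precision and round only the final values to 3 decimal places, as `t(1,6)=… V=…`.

span = t_max - t_min = 4.88 - 0.5 = 4.380
L(1,6) = 220, L_eff = 1 - 220/255 = 0.137255 (inverted)
t(1,6) = 4.88 - 4.380·0.137255 = 4.279
Σt over all 10·3 pixels = 35137/425 ≈ 82.6752941
V = pitch²·Σt = 1.8²·35137/425 = 267.868

t(1,6)=4.279 V=267.868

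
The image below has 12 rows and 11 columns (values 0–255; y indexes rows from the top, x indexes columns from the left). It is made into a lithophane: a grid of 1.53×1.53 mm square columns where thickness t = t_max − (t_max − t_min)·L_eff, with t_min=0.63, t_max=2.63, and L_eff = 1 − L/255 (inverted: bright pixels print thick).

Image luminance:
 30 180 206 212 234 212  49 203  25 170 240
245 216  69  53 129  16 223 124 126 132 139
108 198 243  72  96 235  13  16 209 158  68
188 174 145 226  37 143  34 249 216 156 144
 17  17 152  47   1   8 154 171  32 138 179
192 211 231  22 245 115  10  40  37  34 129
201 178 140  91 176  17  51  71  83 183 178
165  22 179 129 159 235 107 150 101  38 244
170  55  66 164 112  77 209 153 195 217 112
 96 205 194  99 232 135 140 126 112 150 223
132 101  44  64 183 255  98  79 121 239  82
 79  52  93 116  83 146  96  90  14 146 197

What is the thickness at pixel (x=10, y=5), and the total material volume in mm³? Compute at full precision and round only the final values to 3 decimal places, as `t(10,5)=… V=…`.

span = t_max - t_min = 2.63 - 0.63 = 2.000
L(10,5) = 129, L_eff = 1 - 129/255 = 0.494118 (inverted)
t(10,5) = 2.63 - 2.000·0.494118 = 1.642
Σt over all 12·11 pixels = 92653/425 ≈ 218.0070588
V = pitch²·Σt = 1.53²·92653/425 = 510.333

t(10,5)=1.642 V=510.333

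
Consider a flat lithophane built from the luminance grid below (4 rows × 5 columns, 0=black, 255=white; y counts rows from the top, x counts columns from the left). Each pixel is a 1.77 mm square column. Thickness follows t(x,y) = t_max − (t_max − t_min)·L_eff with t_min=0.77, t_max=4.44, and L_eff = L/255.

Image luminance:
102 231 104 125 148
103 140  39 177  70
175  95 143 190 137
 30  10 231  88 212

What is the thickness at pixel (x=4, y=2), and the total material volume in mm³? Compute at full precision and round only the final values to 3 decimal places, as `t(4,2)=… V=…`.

t(4,2)=2.468 V=163.224

span = t_max - t_min = 4.44 - 0.77 = 3.670
L(4,2) = 137, L_eff = 137/255 = 0.537255
t(4,2) = 4.44 - 3.670·0.537255 = 2.468
Σt over all 4·5 pixels = 52.1
V = pitch²·Σt = 1.77²·52.1 = 163.224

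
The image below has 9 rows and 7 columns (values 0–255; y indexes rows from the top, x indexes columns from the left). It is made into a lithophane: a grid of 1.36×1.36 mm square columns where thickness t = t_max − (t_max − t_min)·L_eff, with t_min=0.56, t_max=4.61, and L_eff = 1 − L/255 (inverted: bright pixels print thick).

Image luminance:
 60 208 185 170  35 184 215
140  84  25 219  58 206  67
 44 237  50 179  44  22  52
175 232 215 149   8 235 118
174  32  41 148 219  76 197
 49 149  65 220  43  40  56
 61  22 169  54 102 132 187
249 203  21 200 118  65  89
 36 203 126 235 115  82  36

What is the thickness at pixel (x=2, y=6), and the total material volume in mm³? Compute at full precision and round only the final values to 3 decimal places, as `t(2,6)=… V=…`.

t(2,6)=3.244 V=289.393

span = t_max - t_min = 4.61 - 0.56 = 4.050
L(2,6) = 169, L_eff = 1 - 169/255 = 0.337255 (inverted)
t(2,6) = 4.61 - 4.050·0.337255 = 3.244
Σt over all 9·7 pixels = 132993/850 ≈ 156.4623529
V = pitch²·Σt = 1.36²·132993/850 = 289.393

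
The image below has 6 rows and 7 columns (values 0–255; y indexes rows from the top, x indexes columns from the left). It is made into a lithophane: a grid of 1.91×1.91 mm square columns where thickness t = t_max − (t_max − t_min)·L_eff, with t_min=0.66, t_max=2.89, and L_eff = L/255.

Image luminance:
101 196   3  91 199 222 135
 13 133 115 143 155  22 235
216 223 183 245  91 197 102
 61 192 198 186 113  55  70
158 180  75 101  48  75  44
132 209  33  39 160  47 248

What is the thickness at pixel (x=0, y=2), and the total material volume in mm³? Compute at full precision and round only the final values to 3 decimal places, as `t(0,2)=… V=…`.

t(0,2)=1.001 V=269.126

span = t_max - t_min = 2.89 - 0.66 = 2.230
L(0,2) = 216, L_eff = 216/255 = 0.847059
t(0,2) = 2.89 - 2.230·0.847059 = 1.001
Σt over all 6·7 pixels = 940589/12750 ≈ 73.7716863
V = pitch²·Σt = 1.91²·940589/12750 = 269.126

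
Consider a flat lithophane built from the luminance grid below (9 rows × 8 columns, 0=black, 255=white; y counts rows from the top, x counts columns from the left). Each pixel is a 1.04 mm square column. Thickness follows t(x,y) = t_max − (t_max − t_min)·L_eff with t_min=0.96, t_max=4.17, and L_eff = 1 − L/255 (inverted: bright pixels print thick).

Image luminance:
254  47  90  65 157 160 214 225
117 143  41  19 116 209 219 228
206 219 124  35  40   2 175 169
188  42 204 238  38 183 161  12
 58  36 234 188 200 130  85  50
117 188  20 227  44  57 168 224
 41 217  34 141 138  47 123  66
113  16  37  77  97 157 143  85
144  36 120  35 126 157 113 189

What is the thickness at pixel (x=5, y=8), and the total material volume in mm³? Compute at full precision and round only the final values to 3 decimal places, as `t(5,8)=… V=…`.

span = t_max - t_min = 4.17 - 0.96 = 3.210
L(5,8) = 157, L_eff = 1 - 157/255 = 0.384314 (inverted)
t(5,8) = 4.17 - 3.210·0.384314 = 2.936
Σt over all 9·8 pixels = 765523/4250 ≈ 180.1230588
V = pitch²·Σt = 1.04²·765523/4250 = 194.821

t(5,8)=2.936 V=194.821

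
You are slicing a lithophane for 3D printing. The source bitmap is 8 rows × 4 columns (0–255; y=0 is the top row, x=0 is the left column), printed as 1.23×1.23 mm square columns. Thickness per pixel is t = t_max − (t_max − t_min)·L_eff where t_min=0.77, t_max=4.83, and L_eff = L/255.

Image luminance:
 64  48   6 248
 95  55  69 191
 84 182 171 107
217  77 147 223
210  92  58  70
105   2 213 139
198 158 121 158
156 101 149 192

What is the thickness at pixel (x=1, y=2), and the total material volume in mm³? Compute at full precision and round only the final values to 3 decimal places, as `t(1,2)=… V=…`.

span = t_max - t_min = 4.83 - 0.77 = 4.060
L(1,2) = 182, L_eff = 182/255 = 0.713725
t(1,2) = 4.83 - 4.060·0.713725 = 1.932
Σt over all 8·4 pixels = 568561/6375 ≈ 89.1860392
V = pitch²·Σt = 1.23²·568561/6375 = 134.930

t(1,2)=1.932 V=134.930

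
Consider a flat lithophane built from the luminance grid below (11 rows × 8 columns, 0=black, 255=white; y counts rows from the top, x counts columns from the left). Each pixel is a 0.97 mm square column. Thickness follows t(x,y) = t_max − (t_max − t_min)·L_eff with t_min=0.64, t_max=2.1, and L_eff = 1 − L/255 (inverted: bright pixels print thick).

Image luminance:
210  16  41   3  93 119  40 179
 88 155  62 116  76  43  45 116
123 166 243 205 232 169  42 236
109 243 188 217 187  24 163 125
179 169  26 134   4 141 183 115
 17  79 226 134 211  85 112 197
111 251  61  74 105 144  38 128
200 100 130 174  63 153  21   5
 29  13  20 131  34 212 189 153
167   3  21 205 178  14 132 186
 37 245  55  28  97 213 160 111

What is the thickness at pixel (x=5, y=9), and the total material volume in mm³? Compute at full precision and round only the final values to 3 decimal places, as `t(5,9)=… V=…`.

t(5,9)=0.720 V=109.432

span = t_max - t_min = 2.1 - 0.64 = 1.460
L(5,9) = 14, L_eff = 1 - 14/255 = 0.945098 (inverted)
t(5,9) = 2.1 - 1.460·0.945098 = 0.720
Σt over all 11·8 pixels = 1482901/12750 ≈ 116.3059608
V = pitch²·Σt = 0.97²·1482901/12750 = 109.432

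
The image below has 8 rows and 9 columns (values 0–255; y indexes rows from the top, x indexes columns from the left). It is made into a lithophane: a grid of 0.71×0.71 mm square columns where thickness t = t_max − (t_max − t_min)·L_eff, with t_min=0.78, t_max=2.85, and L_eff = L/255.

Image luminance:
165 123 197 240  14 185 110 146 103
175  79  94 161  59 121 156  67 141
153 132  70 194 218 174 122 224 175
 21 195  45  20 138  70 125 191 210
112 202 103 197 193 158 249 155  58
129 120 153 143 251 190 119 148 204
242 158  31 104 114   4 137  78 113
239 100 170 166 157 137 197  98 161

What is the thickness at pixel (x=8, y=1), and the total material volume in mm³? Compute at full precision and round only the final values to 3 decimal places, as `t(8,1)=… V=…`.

span = t_max - t_min = 2.85 - 0.78 = 2.070
L(8,1) = 141, L_eff = 141/255 = 0.552941
t(8,1) = 2.85 - 2.070·0.552941 = 1.705
Σt over all 8·9 pixels = 1047093/8500 ≈ 123.1874118
V = pitch²·Σt = 0.71²·1047093/8500 = 62.099

t(8,1)=1.705 V=62.099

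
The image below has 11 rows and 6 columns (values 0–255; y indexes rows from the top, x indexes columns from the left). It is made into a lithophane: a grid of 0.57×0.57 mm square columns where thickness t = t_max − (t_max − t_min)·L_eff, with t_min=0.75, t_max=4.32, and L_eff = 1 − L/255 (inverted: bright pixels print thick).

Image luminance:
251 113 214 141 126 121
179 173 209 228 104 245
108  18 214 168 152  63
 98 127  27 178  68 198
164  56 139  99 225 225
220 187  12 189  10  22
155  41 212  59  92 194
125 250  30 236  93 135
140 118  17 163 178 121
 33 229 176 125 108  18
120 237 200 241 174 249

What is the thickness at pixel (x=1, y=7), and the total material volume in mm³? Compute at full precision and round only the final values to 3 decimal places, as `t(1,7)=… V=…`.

span = t_max - t_min = 4.32 - 0.75 = 3.570
L(1,7) = 250, L_eff = 1 - 250/255 = 0.019608 (inverted)
t(1,7) = 4.32 - 3.570·0.019608 = 4.250
Σt over all 11·6 pixels = 180.26
V = pitch²·Σt = 0.57²·180.26 = 58.566

t(1,7)=4.250 V=58.566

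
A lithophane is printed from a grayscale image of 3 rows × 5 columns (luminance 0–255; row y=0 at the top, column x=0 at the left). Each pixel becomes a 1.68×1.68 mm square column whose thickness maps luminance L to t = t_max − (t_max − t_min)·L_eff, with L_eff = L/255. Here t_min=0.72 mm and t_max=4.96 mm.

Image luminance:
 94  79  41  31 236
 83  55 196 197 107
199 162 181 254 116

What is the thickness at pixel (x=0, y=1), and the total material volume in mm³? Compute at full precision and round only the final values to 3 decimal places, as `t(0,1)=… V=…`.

span = t_max - t_min = 4.96 - 0.72 = 4.240
L(0,1) = 83, L_eff = 83/255 = 0.325490
t(0,1) = 4.96 - 4.240·0.325490 = 3.580
Σt over all 3·5 pixels = 86338/2125 ≈ 40.6296471
V = pitch²·Σt = 1.68²·86338/2125 = 114.673

t(0,1)=3.580 V=114.673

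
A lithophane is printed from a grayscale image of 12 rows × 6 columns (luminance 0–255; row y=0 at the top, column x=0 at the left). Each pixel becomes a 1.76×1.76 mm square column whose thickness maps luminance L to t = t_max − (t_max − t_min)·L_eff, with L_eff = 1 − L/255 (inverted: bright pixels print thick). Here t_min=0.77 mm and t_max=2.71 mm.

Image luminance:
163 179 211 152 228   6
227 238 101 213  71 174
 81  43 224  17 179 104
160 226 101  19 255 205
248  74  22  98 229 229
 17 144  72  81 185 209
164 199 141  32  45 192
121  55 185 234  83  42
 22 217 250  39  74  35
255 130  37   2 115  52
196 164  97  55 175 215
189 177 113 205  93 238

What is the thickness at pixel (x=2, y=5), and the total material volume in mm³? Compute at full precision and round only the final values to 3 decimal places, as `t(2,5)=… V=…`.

t(2,5)=1.318 V=403.220

span = t_max - t_min = 2.71 - 0.77 = 1.940
L(2,5) = 72, L_eff = 1 - 72/255 = 0.717647 (inverted)
t(2,5) = 2.71 - 1.940·0.717647 = 1.318
Σt over all 12·6 pixels = 1659691/12750 ≈ 130.1718431
V = pitch²·Σt = 1.76²·1659691/12750 = 403.220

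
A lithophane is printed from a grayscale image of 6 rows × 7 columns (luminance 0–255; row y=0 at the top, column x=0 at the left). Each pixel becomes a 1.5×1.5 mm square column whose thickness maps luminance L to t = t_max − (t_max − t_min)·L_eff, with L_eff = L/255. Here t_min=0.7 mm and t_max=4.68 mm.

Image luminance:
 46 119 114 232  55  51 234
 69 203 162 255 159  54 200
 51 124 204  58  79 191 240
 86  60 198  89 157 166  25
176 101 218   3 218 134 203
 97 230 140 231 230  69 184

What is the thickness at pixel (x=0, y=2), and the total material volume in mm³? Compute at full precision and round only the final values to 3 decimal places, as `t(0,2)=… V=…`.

span = t_max - t_min = 4.68 - 0.7 = 3.980
L(0,2) = 51, L_eff = 51/255 = 0.200000
t(0,2) = 4.68 - 3.980·0.200000 = 3.884
Σt over all 6·7 pixels = 265811/2550 ≈ 104.2396078
V = pitch²·Σt = 1.5²·265811/2550 = 234.539

t(0,2)=3.884 V=234.539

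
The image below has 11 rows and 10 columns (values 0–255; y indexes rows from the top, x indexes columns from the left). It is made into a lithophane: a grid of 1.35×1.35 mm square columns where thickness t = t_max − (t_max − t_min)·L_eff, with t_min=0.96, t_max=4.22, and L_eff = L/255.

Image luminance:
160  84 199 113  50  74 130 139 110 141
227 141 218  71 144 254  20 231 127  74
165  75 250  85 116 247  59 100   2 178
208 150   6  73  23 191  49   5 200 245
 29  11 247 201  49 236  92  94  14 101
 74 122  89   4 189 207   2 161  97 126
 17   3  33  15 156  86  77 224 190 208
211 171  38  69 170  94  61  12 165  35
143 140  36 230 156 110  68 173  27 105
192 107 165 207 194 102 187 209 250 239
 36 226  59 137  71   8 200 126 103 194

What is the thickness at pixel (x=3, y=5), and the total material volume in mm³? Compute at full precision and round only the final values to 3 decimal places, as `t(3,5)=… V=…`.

span = t_max - t_min = 4.22 - 0.96 = 3.260
L(3,5) = 4, L_eff = 4/255 = 0.015686
t(3,5) = 4.22 - 3.260·0.015686 = 4.169
Σt over all 11·10 pixels = 1857884/6375 ≈ 291.4327843
V = pitch²·Σt = 1.35²·1857884/6375 = 531.136

t(3,5)=4.169 V=531.136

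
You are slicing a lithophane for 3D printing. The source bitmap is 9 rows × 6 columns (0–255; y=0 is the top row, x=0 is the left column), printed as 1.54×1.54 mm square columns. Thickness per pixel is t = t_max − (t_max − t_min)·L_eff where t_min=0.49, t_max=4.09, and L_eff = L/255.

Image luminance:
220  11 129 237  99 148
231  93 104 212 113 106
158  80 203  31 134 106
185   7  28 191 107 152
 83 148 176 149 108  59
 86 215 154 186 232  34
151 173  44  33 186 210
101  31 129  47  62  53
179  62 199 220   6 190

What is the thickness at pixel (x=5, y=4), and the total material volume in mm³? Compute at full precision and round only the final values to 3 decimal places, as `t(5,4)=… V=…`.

t(5,4)=3.257 V=296.419

span = t_max - t_min = 4.09 - 0.49 = 3.600
L(5,4) = 59, L_eff = 59/255 = 0.231373
t(5,4) = 4.09 - 3.600·0.231373 = 3.257
Σt over all 9·6 pixels = 106239/850 ≈ 124.9870588
V = pitch²·Σt = 1.54²·106239/850 = 296.419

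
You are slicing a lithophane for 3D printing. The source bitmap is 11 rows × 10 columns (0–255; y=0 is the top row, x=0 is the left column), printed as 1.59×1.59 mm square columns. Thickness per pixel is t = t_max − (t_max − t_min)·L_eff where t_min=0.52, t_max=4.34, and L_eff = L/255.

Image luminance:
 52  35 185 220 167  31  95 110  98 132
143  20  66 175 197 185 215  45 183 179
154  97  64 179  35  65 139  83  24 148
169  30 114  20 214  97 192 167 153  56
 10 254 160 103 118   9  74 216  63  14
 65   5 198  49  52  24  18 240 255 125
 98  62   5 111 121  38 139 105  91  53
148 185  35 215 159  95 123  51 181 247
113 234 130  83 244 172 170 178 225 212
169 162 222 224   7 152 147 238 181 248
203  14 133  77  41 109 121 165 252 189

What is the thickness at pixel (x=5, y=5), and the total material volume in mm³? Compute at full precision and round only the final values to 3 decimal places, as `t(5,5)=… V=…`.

t(5,5)=3.980 V=681.934

span = t_max - t_min = 4.34 - 0.52 = 3.820
L(5,5) = 24, L_eff = 24/255 = 0.094118
t(5,5) = 4.34 - 3.820·0.094118 = 3.980
Σt over all 11·10 pixels = 1719604/6375 ≈ 269.7418039
V = pitch²·Σt = 1.59²·1719604/6375 = 681.934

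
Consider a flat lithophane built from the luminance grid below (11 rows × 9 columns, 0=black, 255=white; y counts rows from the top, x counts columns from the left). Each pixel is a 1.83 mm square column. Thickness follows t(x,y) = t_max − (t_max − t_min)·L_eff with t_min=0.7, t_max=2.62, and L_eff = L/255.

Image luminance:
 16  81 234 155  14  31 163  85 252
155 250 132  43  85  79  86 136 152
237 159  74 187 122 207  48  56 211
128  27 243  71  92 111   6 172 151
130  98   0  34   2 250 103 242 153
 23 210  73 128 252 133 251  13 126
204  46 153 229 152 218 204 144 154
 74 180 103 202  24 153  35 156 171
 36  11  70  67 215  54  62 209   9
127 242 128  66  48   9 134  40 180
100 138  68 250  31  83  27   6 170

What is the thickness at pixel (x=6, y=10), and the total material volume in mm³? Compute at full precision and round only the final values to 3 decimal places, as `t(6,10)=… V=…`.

span = t_max - t_min = 2.62 - 0.7 = 1.920
L(6,10) = 27, L_eff = 27/255 = 0.105882
t(6,10) = 2.62 - 1.920·0.105882 = 2.417
Σt over all 11·9 pixels = 723037/4250 ≈ 170.1263529
V = pitch²·Σt = 1.83²·723037/4250 = 569.736

t(6,10)=2.417 V=569.736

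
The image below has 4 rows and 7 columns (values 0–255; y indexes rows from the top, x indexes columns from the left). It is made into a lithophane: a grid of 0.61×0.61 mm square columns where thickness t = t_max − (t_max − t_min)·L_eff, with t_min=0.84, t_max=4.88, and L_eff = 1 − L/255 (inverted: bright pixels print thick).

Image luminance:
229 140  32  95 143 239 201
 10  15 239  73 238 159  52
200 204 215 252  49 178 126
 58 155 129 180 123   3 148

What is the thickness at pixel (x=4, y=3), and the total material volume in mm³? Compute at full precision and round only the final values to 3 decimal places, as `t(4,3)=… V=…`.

t(4,3)=2.789 V=31.655

span = t_max - t_min = 4.88 - 0.84 = 4.040
L(4,3) = 123, L_eff = 1 - 123/255 = 0.517647 (inverted)
t(4,3) = 4.88 - 4.040·0.517647 = 2.789
Σt over all 4·7 pixels = 7231/85 ≈ 85.0705882
V = pitch²·Σt = 0.61²·7231/85 = 31.655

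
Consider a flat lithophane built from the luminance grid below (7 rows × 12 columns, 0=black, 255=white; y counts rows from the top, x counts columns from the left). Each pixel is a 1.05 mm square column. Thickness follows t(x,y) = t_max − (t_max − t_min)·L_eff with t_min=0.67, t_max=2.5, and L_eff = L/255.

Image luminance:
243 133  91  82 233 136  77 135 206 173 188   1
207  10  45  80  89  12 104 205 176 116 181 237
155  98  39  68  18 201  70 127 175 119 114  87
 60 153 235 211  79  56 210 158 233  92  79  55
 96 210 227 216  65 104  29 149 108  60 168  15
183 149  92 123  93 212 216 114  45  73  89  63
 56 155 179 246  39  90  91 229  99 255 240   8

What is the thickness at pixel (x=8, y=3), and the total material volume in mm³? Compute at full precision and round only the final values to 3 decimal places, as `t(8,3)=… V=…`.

span = t_max - t_min = 2.5 - 0.67 = 1.830
L(8,3) = 233, L_eff = 233/255 = 0.913725
t(8,3) = 2.5 - 1.830·0.913725 = 0.828
Σt over all 7·12 pixels = 568041/4250 ≈ 133.6567059
V = pitch²·Σt = 1.05²·568041/4250 = 147.357

t(8,3)=0.828 V=147.357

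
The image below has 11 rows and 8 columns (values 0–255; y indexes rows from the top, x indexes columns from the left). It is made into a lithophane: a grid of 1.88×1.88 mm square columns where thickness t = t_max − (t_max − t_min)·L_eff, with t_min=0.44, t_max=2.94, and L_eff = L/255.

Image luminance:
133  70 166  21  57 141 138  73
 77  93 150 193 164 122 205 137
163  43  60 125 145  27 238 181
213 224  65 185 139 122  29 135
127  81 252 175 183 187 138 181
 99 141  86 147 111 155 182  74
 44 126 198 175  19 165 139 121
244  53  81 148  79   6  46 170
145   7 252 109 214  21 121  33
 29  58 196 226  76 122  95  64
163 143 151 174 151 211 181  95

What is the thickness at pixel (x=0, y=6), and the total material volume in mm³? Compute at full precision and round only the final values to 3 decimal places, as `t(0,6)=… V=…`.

span = t_max - t_min = 2.94 - 0.44 = 2.500
L(0,6) = 44, L_eff = 44/255 = 0.172549
t(0,6) = 2.94 - 2.500·0.172549 = 2.509
Σt over all 11·8 pixels = 189818/1275 ≈ 148.8768627
V = pitch²·Σt = 1.88²·189818/1275 = 526.190

t(0,6)=2.509 V=526.190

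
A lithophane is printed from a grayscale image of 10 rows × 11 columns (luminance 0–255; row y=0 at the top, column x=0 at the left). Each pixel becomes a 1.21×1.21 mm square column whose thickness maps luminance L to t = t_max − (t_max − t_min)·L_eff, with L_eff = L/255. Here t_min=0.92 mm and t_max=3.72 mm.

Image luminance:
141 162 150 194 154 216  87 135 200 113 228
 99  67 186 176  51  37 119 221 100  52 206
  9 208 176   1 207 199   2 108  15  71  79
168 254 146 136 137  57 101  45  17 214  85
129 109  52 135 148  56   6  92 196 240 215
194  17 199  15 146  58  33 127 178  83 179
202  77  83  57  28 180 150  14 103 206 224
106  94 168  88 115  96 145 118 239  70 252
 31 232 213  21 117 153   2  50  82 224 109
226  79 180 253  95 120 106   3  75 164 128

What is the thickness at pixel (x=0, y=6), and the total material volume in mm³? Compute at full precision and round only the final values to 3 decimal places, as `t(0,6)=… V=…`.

span = t_max - t_min = 3.72 - 0.92 = 2.800
L(0,6) = 202, L_eff = 202/255 = 0.792157
t(0,6) = 3.72 - 2.800·0.792157 = 1.502
Σt over all 10·11 pixels = 110378/425 ≈ 259.7129412
V = pitch²·Σt = 1.21²·110378/425 = 380.246

t(0,6)=1.502 V=380.246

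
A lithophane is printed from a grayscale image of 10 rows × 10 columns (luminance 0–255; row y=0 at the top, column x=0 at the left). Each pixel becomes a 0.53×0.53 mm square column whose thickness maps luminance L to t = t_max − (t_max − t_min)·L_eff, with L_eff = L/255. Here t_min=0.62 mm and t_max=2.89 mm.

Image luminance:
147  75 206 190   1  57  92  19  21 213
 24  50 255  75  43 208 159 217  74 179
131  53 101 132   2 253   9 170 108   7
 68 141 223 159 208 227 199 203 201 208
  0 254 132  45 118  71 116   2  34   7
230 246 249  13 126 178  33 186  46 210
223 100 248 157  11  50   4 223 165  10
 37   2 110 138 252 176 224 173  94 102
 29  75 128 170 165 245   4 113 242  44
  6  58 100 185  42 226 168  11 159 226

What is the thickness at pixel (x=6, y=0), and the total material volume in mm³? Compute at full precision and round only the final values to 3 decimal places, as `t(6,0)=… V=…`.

span = t_max - t_min = 2.89 - 0.62 = 2.270
L(6,0) = 92, L_eff = 92/255 = 0.360784
t(6,0) = 2.89 - 2.270·0.360784 = 2.071
Σt over all 10·10 pixels = 4577627/25500 ≈ 179.5147843
V = pitch²·Σt = 0.53²·4577627/25500 = 50.426

t(6,0)=2.071 V=50.426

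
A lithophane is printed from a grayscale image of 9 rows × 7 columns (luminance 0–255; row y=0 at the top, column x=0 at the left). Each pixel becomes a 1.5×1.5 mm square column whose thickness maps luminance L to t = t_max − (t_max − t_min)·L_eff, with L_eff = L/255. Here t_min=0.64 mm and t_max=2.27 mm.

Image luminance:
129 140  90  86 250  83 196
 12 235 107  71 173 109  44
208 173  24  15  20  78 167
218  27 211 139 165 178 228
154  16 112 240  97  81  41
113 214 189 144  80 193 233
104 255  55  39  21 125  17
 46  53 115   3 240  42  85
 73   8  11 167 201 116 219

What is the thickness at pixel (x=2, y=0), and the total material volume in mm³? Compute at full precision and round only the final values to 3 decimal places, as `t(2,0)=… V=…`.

t(2,0)=1.695 V=214.221

span = t_max - t_min = 2.27 - 0.64 = 1.630
L(2,0) = 90, L_eff = 90/255 = 0.352941
t(2,0) = 2.27 - 1.630·0.352941 = 1.695
Σt over all 9·7 pixels = 2427841/25500 ≈ 95.2094510
V = pitch²·Σt = 1.5²·2427841/25500 = 214.221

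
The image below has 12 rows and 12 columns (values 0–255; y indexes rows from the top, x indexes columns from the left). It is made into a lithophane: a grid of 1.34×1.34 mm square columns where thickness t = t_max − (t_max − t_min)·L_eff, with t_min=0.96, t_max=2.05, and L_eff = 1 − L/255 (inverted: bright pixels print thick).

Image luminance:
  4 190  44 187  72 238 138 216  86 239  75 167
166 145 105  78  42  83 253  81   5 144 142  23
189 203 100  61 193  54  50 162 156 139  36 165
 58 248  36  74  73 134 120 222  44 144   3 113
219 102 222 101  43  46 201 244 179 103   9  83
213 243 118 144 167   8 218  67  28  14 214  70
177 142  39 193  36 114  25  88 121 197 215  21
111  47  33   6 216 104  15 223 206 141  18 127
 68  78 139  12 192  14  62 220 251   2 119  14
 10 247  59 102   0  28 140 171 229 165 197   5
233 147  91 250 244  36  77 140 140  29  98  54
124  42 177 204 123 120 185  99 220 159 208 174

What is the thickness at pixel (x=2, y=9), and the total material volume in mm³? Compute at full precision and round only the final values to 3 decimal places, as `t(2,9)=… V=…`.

span = t_max - t_min = 2.05 - 0.96 = 1.090
L(2,9) = 59, L_eff = 1 - 59/255 = 0.768627 (inverted)
t(2,9) = 2.05 - 1.090·0.768627 = 1.212
Σt over all 12·12 pixels = 5407441/25500 ≈ 212.0565098
V = pitch²·Σt = 1.34²·5407441/25500 = 380.769

t(2,9)=1.212 V=380.769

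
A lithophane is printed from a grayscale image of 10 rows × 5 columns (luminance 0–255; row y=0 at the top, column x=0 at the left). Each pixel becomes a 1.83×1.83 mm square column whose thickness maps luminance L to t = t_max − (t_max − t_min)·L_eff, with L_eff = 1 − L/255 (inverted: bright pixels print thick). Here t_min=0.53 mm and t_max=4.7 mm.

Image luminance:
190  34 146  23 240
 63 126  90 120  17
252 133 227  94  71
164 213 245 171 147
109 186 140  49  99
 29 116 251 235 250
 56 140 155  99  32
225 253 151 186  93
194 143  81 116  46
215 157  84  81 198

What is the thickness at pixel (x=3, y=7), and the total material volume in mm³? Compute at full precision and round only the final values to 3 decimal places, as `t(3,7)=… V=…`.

t(3,7)=3.572 V=468.537

span = t_max - t_min = 4.7 - 0.53 = 4.170
L(3,7) = 186, L_eff = 1 - 186/255 = 0.270588 (inverted)
t(3,7) = 4.7 - 4.170·0.270588 = 3.572
Σt over all 10·5 pixels = 237843/1700 ≈ 139.9076471
V = pitch²·Σt = 1.83²·237843/1700 = 468.537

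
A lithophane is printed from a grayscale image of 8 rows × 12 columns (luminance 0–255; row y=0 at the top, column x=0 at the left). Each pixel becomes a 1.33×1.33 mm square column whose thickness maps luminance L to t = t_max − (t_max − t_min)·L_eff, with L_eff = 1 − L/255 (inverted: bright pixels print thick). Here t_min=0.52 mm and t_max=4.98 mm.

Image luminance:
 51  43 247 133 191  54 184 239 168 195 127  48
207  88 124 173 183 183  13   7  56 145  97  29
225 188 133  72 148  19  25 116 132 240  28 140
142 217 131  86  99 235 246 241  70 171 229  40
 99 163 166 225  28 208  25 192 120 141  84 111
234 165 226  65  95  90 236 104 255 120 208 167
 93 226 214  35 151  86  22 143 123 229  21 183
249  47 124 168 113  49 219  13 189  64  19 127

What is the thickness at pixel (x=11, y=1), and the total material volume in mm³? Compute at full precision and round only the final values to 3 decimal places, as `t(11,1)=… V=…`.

span = t_max - t_min = 4.98 - 0.52 = 4.460
L(11,1) = 29, L_eff = 1 - 29/255 = 0.886275 (inverted)
t(11,1) = 4.98 - 4.460·0.886275 = 1.027
Σt over all 8·12 pixels = 581516/2125 ≈ 273.6545882
V = pitch²·Σt = 1.33²·581516/2125 = 484.068

t(11,1)=1.027 V=484.068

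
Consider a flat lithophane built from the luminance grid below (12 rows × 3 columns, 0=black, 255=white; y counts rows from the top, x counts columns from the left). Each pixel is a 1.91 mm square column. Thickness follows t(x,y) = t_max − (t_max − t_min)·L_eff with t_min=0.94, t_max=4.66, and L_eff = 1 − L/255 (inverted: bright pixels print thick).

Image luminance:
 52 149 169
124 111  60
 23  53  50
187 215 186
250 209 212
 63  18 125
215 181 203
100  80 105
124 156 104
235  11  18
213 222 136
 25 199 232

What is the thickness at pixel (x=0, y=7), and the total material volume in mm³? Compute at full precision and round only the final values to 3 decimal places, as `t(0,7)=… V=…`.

t(0,7)=2.399 V=379.703

span = t_max - t_min = 4.66 - 0.94 = 3.720
L(0,7) = 100, L_eff = 1 - 100/255 = 0.607843 (inverted)
t(0,7) = 4.66 - 3.720·0.607843 = 2.399
Σt over all 12·3 pixels = 8847/85 ≈ 104.0823529
V = pitch²·Σt = 1.91²·8847/85 = 379.703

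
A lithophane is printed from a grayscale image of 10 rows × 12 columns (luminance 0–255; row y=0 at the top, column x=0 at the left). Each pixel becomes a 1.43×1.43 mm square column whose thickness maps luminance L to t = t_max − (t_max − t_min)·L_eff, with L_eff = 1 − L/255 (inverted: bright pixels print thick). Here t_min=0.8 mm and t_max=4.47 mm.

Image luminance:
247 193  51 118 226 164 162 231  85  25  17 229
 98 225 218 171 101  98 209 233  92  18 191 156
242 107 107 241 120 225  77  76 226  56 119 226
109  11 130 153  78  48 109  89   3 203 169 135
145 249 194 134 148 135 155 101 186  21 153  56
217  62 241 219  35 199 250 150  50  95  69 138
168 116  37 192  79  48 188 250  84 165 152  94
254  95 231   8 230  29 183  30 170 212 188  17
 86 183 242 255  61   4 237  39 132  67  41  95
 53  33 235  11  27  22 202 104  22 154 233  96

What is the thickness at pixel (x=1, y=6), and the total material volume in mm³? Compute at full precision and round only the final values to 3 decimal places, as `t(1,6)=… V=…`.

span = t_max - t_min = 4.47 - 0.8 = 3.670
L(1,6) = 116, L_eff = 1 - 116/255 = 0.545098 (inverted)
t(1,6) = 4.47 - 3.670·0.545098 = 2.469
Σt over all 10·12 pixels = 2757797/8500 ≈ 324.4467059
V = pitch²·Σt = 1.43²·2757797/8500 = 663.461

t(1,6)=2.469 V=663.461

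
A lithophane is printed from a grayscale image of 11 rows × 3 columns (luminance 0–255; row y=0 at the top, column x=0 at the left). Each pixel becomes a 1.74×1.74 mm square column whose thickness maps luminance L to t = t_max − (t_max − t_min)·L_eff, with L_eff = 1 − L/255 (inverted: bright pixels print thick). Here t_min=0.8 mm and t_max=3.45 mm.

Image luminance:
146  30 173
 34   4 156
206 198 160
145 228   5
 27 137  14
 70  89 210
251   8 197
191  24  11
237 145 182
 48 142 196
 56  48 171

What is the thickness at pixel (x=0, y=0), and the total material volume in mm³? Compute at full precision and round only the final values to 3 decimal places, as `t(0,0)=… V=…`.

t(0,0)=2.317 V=203.863

span = t_max - t_min = 3.45 - 0.8 = 2.650
L(0,0) = 146, L_eff = 1 - 146/255 = 0.427451 (inverted)
t(0,0) = 3.45 - 2.650·0.427451 = 2.317
Σt over all 11·3 pixels = 114469/1700 ≈ 67.3347059
V = pitch²·Σt = 1.74²·114469/1700 = 203.863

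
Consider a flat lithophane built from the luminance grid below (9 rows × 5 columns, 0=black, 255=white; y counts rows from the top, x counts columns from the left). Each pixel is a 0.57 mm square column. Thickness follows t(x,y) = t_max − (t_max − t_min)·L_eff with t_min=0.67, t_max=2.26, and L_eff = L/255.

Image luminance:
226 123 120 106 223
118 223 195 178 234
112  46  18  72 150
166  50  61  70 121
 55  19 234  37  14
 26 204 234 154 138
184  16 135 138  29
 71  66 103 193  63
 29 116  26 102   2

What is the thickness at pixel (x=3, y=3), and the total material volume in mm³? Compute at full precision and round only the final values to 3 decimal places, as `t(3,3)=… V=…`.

t(3,3)=1.824 V=22.913

span = t_max - t_min = 2.26 - 0.67 = 1.590
L(3,3) = 70, L_eff = 70/255 = 0.274510
t(3,3) = 2.26 - 1.590·0.274510 = 1.824
Σt over all 9·5 pixels = 11989/170 ≈ 70.5235294
V = pitch²·Σt = 0.57²·11989/170 = 22.913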